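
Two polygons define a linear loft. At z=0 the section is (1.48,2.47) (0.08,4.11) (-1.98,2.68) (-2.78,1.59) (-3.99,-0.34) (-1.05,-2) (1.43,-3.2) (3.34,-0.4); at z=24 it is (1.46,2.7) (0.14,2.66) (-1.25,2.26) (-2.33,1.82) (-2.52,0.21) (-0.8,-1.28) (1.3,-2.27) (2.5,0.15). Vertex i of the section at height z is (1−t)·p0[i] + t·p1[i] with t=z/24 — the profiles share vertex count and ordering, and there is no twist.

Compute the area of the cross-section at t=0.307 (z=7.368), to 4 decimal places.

Area at t=0.307: 25.1303

Cross-section at t=0.307: each vertex is (1-t)·p0[i] + t·p1[i].
  v1: (1-0.307)·(1.48,2.47) + 0.307·(1.46,2.7) = (1.4739,2.5406)
  v2: (1-0.307)·(0.08,4.11) + 0.307·(0.14,2.66) = (0.0984,3.6649)
  v3: (1-0.307)·(-1.98,2.68) + 0.307·(-1.25,2.26) = (-1.7559,2.5511)
  v4: (1-0.307)·(-2.78,1.59) + 0.307·(-2.33,1.82) = (-2.6419,1.6606)
  v5: (1-0.307)·(-3.99,-0.34) + 0.307·(-2.52,0.21) = (-3.5387,-0.1712)
  v6: (1-0.307)·(-1.05,-2) + 0.307·(-0.8,-1.28) = (-0.9733,-1.7790)
  v7: (1-0.307)·(1.43,-3.2) + 0.307·(1.3,-2.27) = (1.3901,-2.9145)
  v8: (1-0.307)·(3.34,-0.4) + 0.307·(2.5,0.15) = (3.0821,-0.2312)
Shoelace sum Σ(x_i·y_{i+1} − x_{i+1}·y_i):
  i=1: 1.4739·3.6649 − 0.0984·2.5406 = +5.1514 (running +5.1514)
  i=2: 0.0984·2.5511 − -1.7559·3.6649 = +6.6861 (running +11.8376)
  i=3: -1.7559·1.6606 − -2.6419·2.5511 = +3.8237 (running +15.6612)
  i=4: -2.6419·-0.1712 − -3.5387·1.6606 = +6.3286 (running +21.9898)
  i=5: -3.5387·-1.7790 − -0.9733·-0.1712 = +6.1287 (running +28.1185)
  i=6: -0.9733·-2.9145 − 1.3901·-1.7790 = +5.3094 (running +33.4279)
  i=7: 1.3901·-0.2312 − 3.0821·-2.9145 = +8.6615 (running +42.0894)
  i=8: 3.0821·2.5406 − 1.4739·-0.2312 = +8.1711 (running +50.2605)
Area = |Σ|/2 = |50.2605|/2 = 25.1303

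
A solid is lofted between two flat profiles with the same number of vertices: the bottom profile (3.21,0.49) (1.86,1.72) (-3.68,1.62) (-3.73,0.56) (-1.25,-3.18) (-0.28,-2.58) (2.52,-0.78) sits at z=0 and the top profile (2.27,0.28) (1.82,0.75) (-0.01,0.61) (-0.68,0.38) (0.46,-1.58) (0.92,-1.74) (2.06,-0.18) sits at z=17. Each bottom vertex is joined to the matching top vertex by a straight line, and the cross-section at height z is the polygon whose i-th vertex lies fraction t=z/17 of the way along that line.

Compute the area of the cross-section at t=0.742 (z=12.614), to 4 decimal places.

Cross-section at t=0.742: each vertex is (1-t)·p0[i] + t·p1[i].
  v1: (1-0.742)·(3.21,0.49) + 0.742·(2.27,0.28) = (2.5125,0.3342)
  v2: (1-0.742)·(1.86,1.72) + 0.742·(1.82,0.75) = (1.8303,1.0003)
  v3: (1-0.742)·(-3.68,1.62) + 0.742·(-0.01,0.61) = (-0.9569,0.8706)
  v4: (1-0.742)·(-3.73,0.56) + 0.742·(-0.68,0.38) = (-1.4669,0.4264)
  v5: (1-0.742)·(-1.25,-3.18) + 0.742·(0.46,-1.58) = (0.0188,-1.9928)
  v6: (1-0.742)·(-0.28,-2.58) + 0.742·(0.92,-1.74) = (0.6104,-1.9567)
  v7: (1-0.742)·(2.52,-0.78) + 0.742·(2.06,-0.18) = (2.1787,-0.3348)
Shoelace sum Σ(x_i·y_{i+1} − x_{i+1}·y_i):
  i=1: 2.5125·1.0003 − 1.8303·0.3342 = +1.9015 (running +1.9015)
  i=2: 1.8303·0.8706 − -0.9569·1.0003 = +2.5505 (running +4.4521)
  i=3: -0.9569·0.4264 − -1.4669·0.8706 = +0.8690 (running +5.3211)
  i=4: -1.4669·-1.9928 − 0.0188·0.4264 = +2.9152 (running +8.2363)
  i=5: 0.0188·-1.9567 − 0.6104·-1.9928 = +1.1796 (running +9.4159)
  i=6: 0.6104·-0.3348 − 2.1787·-1.9567 = +4.0587 (running +13.4746)
  i=7: 2.1787·0.3342 − 2.5125·-0.3348 = +1.5693 (running +15.0438)
Area = |Σ|/2 = |15.0438|/2 = 7.5219

Area at t=0.742: 7.5219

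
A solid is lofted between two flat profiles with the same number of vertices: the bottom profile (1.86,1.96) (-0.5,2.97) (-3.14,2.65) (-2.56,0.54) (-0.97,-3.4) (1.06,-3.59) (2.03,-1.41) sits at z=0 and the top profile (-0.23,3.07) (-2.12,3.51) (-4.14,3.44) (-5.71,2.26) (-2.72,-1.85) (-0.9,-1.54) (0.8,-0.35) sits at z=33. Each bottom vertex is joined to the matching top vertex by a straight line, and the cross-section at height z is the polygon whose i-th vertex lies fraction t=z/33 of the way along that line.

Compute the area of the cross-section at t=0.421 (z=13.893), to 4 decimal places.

Area at t=0.421: 23.7994

Cross-section at t=0.421: each vertex is (1-t)·p0[i] + t·p1[i].
  v1: (1-0.421)·(1.86,1.96) + 0.421·(-0.23,3.07) = (0.9801,2.4273)
  v2: (1-0.421)·(-0.5,2.97) + 0.421·(-2.12,3.51) = (-1.1820,3.1973)
  v3: (1-0.421)·(-3.14,2.65) + 0.421·(-4.14,3.44) = (-3.5610,2.9826)
  v4: (1-0.421)·(-2.56,0.54) + 0.421·(-5.71,2.26) = (-3.8861,1.2641)
  v5: (1-0.421)·(-0.97,-3.4) + 0.421·(-2.72,-1.85) = (-1.7067,-2.7474)
  v6: (1-0.421)·(1.06,-3.59) + 0.421·(-0.9,-1.54) = (0.2348,-2.7269)
  v7: (1-0.421)·(2.03,-1.41) + 0.421·(0.8,-0.35) = (1.5122,-0.9637)
Shoelace sum Σ(x_i·y_{i+1} − x_{i+1}·y_i):
  i=1: 0.9801·3.1973 − -1.1820·2.4273 = +6.0029 (running +6.0029)
  i=2: -1.1820·2.9826 − -3.5610·3.1973 = +7.8602 (running +13.8631)
  i=3: -3.5610·1.2641 − -3.8861·2.9826 = +7.0893 (running +20.9524)
  i=4: -3.8861·-2.7474 − -1.7067·1.2641 = +12.8345 (running +33.7869)
  i=5: -1.7067·-2.7269 − 0.2348·-2.7474 = +5.2994 (running +39.0864)
  i=6: 0.2348·-0.9637 − 1.5122·-2.7269 = +3.8973 (running +42.9836)
  i=7: 1.5122·2.4273 − 0.9801·-0.9637 = +4.6151 (running +47.5987)
Area = |Σ|/2 = |47.5987|/2 = 23.7994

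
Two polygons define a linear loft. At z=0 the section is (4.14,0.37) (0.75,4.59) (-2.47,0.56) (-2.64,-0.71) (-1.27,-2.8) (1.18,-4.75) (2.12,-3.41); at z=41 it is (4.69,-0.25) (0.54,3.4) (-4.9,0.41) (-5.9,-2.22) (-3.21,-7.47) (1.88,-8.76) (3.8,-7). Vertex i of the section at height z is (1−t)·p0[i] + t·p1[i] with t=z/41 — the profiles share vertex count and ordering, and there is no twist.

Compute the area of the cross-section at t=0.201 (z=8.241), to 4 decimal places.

Cross-section at t=0.201: each vertex is (1-t)·p0[i] + t·p1[i].
  v1: (1-0.201)·(4.14,0.37) + 0.201·(4.69,-0.25) = (4.2505,0.2454)
  v2: (1-0.201)·(0.75,4.59) + 0.201·(0.54,3.4) = (0.7078,4.3508)
  v3: (1-0.201)·(-2.47,0.56) + 0.201·(-4.9,0.41) = (-2.9584,0.5299)
  v4: (1-0.201)·(-2.64,-0.71) + 0.201·(-5.9,-2.22) = (-3.2953,-1.0135)
  v5: (1-0.201)·(-1.27,-2.8) + 0.201·(-3.21,-7.47) = (-1.6599,-3.7387)
  v6: (1-0.201)·(1.18,-4.75) + 0.201·(1.88,-8.76) = (1.3207,-5.5560)
  v7: (1-0.201)·(2.12,-3.41) + 0.201·(3.8,-7) = (2.4577,-4.1316)
Shoelace sum Σ(x_i·y_{i+1} − x_{i+1}·y_i):
  i=1: 4.2505·4.3508 − 0.7078·0.2454 = +18.3197 (running +18.3197)
  i=2: 0.7078·0.5299 − -2.9584·4.3508 = +13.2466 (running +31.5662)
  i=3: -2.9584·-1.0135 − -3.2953·0.5299 = +4.7444 (running +36.3106)
  i=4: -3.2953·-3.7387 − -1.6599·-1.0135 = +10.6375 (running +46.9482)
  i=5: -1.6599·-5.5560 − 1.3207·-3.7387 = +14.1603 (running +61.1085)
  i=6: 1.3207·-4.1316 − 2.4577·-5.5560 = +8.1983 (running +69.3068)
  i=7: 2.4577·0.2454 − 4.2505·-4.1316 = +18.1646 (running +87.4714)
Area = |Σ|/2 = |87.4714|/2 = 43.7357

Area at t=0.201: 43.7357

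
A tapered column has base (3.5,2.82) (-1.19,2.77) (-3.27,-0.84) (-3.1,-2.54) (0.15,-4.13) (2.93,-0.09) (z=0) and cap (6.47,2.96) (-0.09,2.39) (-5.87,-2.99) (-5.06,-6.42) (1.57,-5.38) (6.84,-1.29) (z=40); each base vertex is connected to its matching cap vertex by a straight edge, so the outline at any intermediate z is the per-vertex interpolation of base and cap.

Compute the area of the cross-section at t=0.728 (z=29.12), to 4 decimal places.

Cross-section at t=0.728: each vertex is (1-t)·p0[i] + t·p1[i].
  v1: (1-0.728)·(3.5,2.82) + 0.728·(6.47,2.96) = (5.6622,2.9219)
  v2: (1-0.728)·(-1.19,2.77) + 0.728·(-0.09,2.39) = (-0.3892,2.4934)
  v3: (1-0.728)·(-3.27,-0.84) + 0.728·(-5.87,-2.99) = (-5.1628,-2.4052)
  v4: (1-0.728)·(-3.1,-2.54) + 0.728·(-5.06,-6.42) = (-4.5269,-5.3646)
  v5: (1-0.728)·(0.15,-4.13) + 0.728·(1.57,-5.38) = (1.1838,-5.0400)
  v6: (1-0.728)·(2.93,-0.09) + 0.728·(6.84,-1.29) = (5.7765,-0.9636)
Shoelace sum Σ(x_i·y_{i+1} − x_{i+1}·y_i):
  i=1: 5.6622·2.4934 − -0.3892·2.9219 = +15.2550 (running +15.2550)
  i=2: -0.3892·-2.4052 − -5.1628·2.4934 = +13.8088 (running +29.0638)
  i=3: -5.1628·-5.3646 − -4.5269·-2.4052 = +16.8085 (running +45.8723)
  i=4: -4.5269·-5.0400 − 1.1838·-5.3646 = +29.1659 (running +75.0383)
  i=5: 1.1838·-0.9636 − 5.7765·-5.0400 = +27.9728 (running +103.0111)
  i=6: 5.7765·2.9219 − 5.6622·-0.9636 = +22.3345 (running +125.3455)
Area = |Σ|/2 = |125.3455|/2 = 62.6728

Area at t=0.728: 62.6728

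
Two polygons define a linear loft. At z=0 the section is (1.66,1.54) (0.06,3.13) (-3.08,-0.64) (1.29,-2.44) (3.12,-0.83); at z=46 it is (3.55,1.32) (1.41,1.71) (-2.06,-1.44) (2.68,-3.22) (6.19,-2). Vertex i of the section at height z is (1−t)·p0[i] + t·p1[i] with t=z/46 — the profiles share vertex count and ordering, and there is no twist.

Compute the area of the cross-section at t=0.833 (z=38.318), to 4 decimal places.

Cross-section at t=0.833: each vertex is (1-t)·p0[i] + t·p1[i].
  v1: (1-0.833)·(1.66,1.54) + 0.833·(3.55,1.32) = (3.2344,1.3567)
  v2: (1-0.833)·(0.06,3.13) + 0.833·(1.41,1.71) = (1.1845,1.9471)
  v3: (1-0.833)·(-3.08,-0.64) + 0.833·(-2.06,-1.44) = (-2.2303,-1.3064)
  v4: (1-0.833)·(1.29,-2.44) + 0.833·(2.68,-3.22) = (2.4479,-3.0897)
  v5: (1-0.833)·(3.12,-0.83) + 0.833·(6.19,-2) = (5.6773,-1.8046)
Shoelace sum Σ(x_i·y_{i+1} − x_{i+1}·y_i):
  i=1: 3.2344·1.9471 − 1.1845·1.3567 = +4.6906 (running +4.6906)
  i=2: 1.1845·-1.3064 − -2.2303·1.9471 = +2.7953 (running +7.4859)
  i=3: -2.2303·-3.0897 − 2.4479·-1.3064 = +10.0891 (running +17.5750)
  i=4: 2.4479·-1.8046 − 5.6773·-3.0897 = +13.1240 (running +30.6990)
  i=5: 5.6773·1.3567 − 3.2344·-1.8046 = +13.5394 (running +44.2384)
Area = |Σ|/2 = |44.2384|/2 = 22.1192

Area at t=0.833: 22.1192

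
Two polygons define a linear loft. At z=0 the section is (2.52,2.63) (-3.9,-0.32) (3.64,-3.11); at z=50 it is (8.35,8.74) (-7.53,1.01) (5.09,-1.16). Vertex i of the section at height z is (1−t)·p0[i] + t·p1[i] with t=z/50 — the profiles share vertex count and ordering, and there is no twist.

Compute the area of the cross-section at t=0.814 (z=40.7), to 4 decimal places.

Cross-section at t=0.814: each vertex is (1-t)·p0[i] + t·p1[i].
  v1: (1-0.814)·(2.52,2.63) + 0.814·(8.35,8.74) = (7.2656,7.6035)
  v2: (1-0.814)·(-3.9,-0.32) + 0.814·(-7.53,1.01) = (-6.8548,0.7626)
  v3: (1-0.814)·(3.64,-3.11) + 0.814·(5.09,-1.16) = (4.8203,-1.5227)
Shoelace sum Σ(x_i·y_{i+1} − x_{i+1}·y_i):
  i=1: 7.2656·0.7626 − -6.8548·7.6035 = +57.6618 (running +57.6618)
  i=2: -6.8548·-1.5227 − 4.8203·0.7626 = +6.7618 (running +64.4236)
  i=3: 4.8203·7.6035 − 7.2656·-1.5227 = +47.7147 (running +112.1383)
Area = |Σ|/2 = |112.1383|/2 = 56.0691

Area at t=0.814: 56.0691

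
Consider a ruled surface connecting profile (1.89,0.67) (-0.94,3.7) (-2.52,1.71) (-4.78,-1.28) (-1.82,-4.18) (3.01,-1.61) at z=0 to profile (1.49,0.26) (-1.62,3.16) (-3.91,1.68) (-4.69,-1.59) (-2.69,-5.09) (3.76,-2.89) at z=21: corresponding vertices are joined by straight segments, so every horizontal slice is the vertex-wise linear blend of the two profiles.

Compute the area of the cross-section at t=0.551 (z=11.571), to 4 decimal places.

Cross-section at t=0.551: each vertex is (1-t)·p0[i] + t·p1[i].
  v1: (1-0.551)·(1.89,0.67) + 0.551·(1.49,0.26) = (1.6696,0.4441)
  v2: (1-0.551)·(-0.94,3.7) + 0.551·(-1.62,3.16) = (-1.3147,3.4025)
  v3: (1-0.551)·(-2.52,1.71) + 0.551·(-3.91,1.68) = (-3.2859,1.6935)
  v4: (1-0.551)·(-4.78,-1.28) + 0.551·(-4.69,-1.59) = (-4.7304,-1.4508)
  v5: (1-0.551)·(-1.82,-4.18) + 0.551·(-2.69,-5.09) = (-2.2994,-4.6814)
  v6: (1-0.551)·(3.01,-1.61) + 0.551·(3.76,-2.89) = (3.4233,-2.3153)
Shoelace sum Σ(x_i·y_{i+1} − x_{i+1}·y_i):
  i=1: 1.6696·3.4025 − -1.3147·0.4441 = +6.2646 (running +6.2646)
  i=2: -1.3147·1.6935 − -3.2859·3.4025 = +8.9537 (running +15.2183)
  i=3: -3.2859·-1.4508 − -4.7304·1.6935 = +12.7780 (running +27.9963)
  i=4: -4.7304·-4.6814 − -2.2994·-1.4508 = +18.8090 (running +46.8054)
  i=5: -2.2994·-2.3153 − 3.4233·-4.6814 = +21.3493 (running +68.1547)
  i=6: 3.4233·0.4441 − 1.6696·-2.3153 = +5.3858 (running +73.5405)
Area = |Σ|/2 = |73.5405|/2 = 36.7703

Area at t=0.551: 36.7703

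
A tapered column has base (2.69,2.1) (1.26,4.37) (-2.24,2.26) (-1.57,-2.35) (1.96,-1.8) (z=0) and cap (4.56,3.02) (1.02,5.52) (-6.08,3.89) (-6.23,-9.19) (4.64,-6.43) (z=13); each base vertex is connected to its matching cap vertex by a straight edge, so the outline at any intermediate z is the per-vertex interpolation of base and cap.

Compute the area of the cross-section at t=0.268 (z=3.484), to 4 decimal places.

Area at t=0.268: 43.8411

Cross-section at t=0.268: each vertex is (1-t)·p0[i] + t·p1[i].
  v1: (1-0.268)·(2.69,2.1) + 0.268·(4.56,3.02) = (3.1912,2.3466)
  v2: (1-0.268)·(1.26,4.37) + 0.268·(1.02,5.52) = (1.1957,4.6782)
  v3: (1-0.268)·(-2.24,2.26) + 0.268·(-6.08,3.89) = (-3.2691,2.6968)
  v4: (1-0.268)·(-1.57,-2.35) + 0.268·(-6.23,-9.19) = (-2.8189,-4.1831)
  v5: (1-0.268)·(1.96,-1.8) + 0.268·(4.64,-6.43) = (2.6782,-3.0408)
Shoelace sum Σ(x_i·y_{i+1} − x_{i+1}·y_i):
  i=1: 3.1912·4.6782 − 1.1957·2.3466 = +12.1231 (running +12.1231)
  i=2: 1.1957·2.6968 − -3.2691·4.6782 = +18.5182 (running +30.6413)
  i=3: -3.2691·-4.1831 − -2.8189·2.6968 = +21.2772 (running +51.9185)
  i=4: -2.8189·-3.0408 − 2.6782·-4.1831 = +19.7752 (running +71.6937)
  i=5: 2.6782·2.3466 − 3.1912·-3.0408 = +15.9885 (running +87.6821)
Area = |Σ|/2 = |87.6821|/2 = 43.8411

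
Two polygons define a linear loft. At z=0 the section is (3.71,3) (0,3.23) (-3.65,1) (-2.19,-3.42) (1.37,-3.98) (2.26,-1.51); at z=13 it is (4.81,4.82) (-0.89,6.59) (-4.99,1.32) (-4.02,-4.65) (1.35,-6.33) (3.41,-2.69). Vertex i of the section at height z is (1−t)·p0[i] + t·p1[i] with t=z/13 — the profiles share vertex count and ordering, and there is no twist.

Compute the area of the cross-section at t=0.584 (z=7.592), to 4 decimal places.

Cross-section at t=0.584: each vertex is (1-t)·p0[i] + t·p1[i].
  v1: (1-0.584)·(3.71,3) + 0.584·(4.81,4.82) = (4.3524,4.0629)
  v2: (1-0.584)·(0,3.23) + 0.584·(-0.89,6.59) = (-0.5198,5.1922)
  v3: (1-0.584)·(-3.65,1) + 0.584·(-4.99,1.32) = (-4.4326,1.1869)
  v4: (1-0.584)·(-2.19,-3.42) + 0.584·(-4.02,-4.65) = (-3.2587,-4.1383)
  v5: (1-0.584)·(1.37,-3.98) + 0.584·(1.35,-6.33) = (1.3583,-5.3524)
  v6: (1-0.584)·(2.26,-1.51) + 0.584·(3.41,-2.69) = (2.9316,-2.1991)
Shoelace sum Σ(x_i·y_{i+1} − x_{i+1}·y_i):
  i=1: 4.3524·5.1922 − -0.5198·4.0629 = +24.7104 (running +24.7104)
  i=2: -0.5198·1.1869 − -4.4326·5.1922 = +22.3980 (running +47.1085)
  i=3: -4.4326·-4.1383 − -3.2587·1.1869 = +22.2111 (running +69.3195)
  i=4: -3.2587·-5.3524 − 1.3583·-4.1383 = +23.0631 (running +92.3826)
  i=5: 1.3583·-2.1991 − 2.9316·-5.3524 = +12.7040 (running +105.0866)
  i=6: 2.9316·4.0629 − 4.3524·-2.1991 = +21.4822 (running +126.5688)
Area = |Σ|/2 = |126.5688|/2 = 63.2844

Area at t=0.584: 63.2844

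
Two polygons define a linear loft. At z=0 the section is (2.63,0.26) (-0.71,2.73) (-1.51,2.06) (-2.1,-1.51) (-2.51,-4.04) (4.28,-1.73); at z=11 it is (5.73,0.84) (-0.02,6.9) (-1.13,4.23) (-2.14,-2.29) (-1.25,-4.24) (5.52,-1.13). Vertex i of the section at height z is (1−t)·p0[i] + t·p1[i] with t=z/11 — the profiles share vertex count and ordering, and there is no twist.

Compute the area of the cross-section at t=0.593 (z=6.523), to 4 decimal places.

Area at t=0.593: 38.2755

Cross-section at t=0.593: each vertex is (1-t)·p0[i] + t·p1[i].
  v1: (1-0.593)·(2.63,0.26) + 0.593·(5.73,0.84) = (4.4683,0.6039)
  v2: (1-0.593)·(-0.71,2.73) + 0.593·(-0.02,6.9) = (-0.3008,5.2028)
  v3: (1-0.593)·(-1.51,2.06) + 0.593·(-1.13,4.23) = (-1.2847,3.3468)
  v4: (1-0.593)·(-2.1,-1.51) + 0.593·(-2.14,-2.29) = (-2.1237,-1.9725)
  v5: (1-0.593)·(-2.51,-4.04) + 0.593·(-1.25,-4.24) = (-1.7628,-4.1586)
  v6: (1-0.593)·(4.28,-1.73) + 0.593·(5.52,-1.13) = (5.0153,-1.3742)
Shoelace sum Σ(x_i·y_{i+1} − x_{i+1}·y_i):
  i=1: 4.4683·5.2028 − -0.3008·0.6039 = +23.4294 (running +23.4294)
  i=2: -0.3008·3.3468 − -1.2847·5.2028 = +5.6770 (running +29.1064)
  i=3: -1.2847·-1.9725 − -2.1237·3.3468 = +9.6417 (running +38.7482)
  i=4: -2.1237·-4.1586 − -1.7628·-1.9725 = +5.3545 (running +44.1026)
  i=5: -1.7628·-1.3742 − 5.0153·-4.1586 = +23.2792 (running +67.3818)
  i=6: 5.0153·0.6039 − 4.4683·-1.3742 = +9.1693 (running +76.5511)
Area = |Σ|/2 = |76.5511|/2 = 38.2755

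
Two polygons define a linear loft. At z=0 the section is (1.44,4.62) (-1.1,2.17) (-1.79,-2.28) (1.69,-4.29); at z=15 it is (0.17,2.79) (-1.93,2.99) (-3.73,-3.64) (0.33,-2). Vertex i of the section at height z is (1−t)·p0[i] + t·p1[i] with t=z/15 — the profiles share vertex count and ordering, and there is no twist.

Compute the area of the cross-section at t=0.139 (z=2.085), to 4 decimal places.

Cross-section at t=0.139: each vertex is (1-t)·p0[i] + t·p1[i].
  v1: (1-0.139)·(1.44,4.62) + 0.139·(0.17,2.79) = (1.2635,4.3656)
  v2: (1-0.139)·(-1.1,2.17) + 0.139·(-1.93,2.99) = (-1.2154,2.2840)
  v3: (1-0.139)·(-1.79,-2.28) + 0.139·(-3.73,-3.64) = (-2.0597,-2.4690)
  v4: (1-0.139)·(1.69,-4.29) + 0.139·(0.33,-2) = (1.5010,-3.9717)
Shoelace sum Σ(x_i·y_{i+1} − x_{i+1}·y_i):
  i=1: 1.2635·2.2840 − -1.2154·4.3656 = +8.1916 (running +8.1916)
  i=2: -1.2154·-2.4690 − -2.0597·2.2840 = +7.7050 (running +15.8966)
  i=3: -2.0597·-3.9717 − 1.5010·-2.4690 = +11.8863 (running +27.7829)
  i=4: 1.5010·4.3656 − 1.2635·-3.9717 = +11.5707 (running +39.3536)
Area = |Σ|/2 = |39.3536|/2 = 19.6768

Area at t=0.139: 19.6768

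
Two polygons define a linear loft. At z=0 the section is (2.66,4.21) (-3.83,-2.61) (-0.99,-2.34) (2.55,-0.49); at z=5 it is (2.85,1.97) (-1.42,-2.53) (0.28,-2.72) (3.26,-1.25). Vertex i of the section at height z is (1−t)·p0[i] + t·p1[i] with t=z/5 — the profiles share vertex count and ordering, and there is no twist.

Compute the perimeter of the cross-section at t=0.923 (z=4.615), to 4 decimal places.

Perimeter at t=0.923: 14.9740

Cross-section at t=0.923: each vertex is (1-t)·p0[i] + t·p1[i].
  v1: (1-0.923)·(2.66,4.21) + 0.923·(2.85,1.97) = (2.8354,2.1425)
  v2: (1-0.923)·(-3.83,-2.61) + 0.923·(-1.42,-2.53) = (-1.6056,-2.5362)
  v3: (1-0.923)·(-0.99,-2.34) + 0.923·(0.28,-2.72) = (0.1822,-2.6907)
  v4: (1-0.923)·(2.55,-0.49) + 0.923·(3.26,-1.25) = (3.2053,-1.1915)
Perimeter = Σ |v_{i+1} − v_i|:
  edge 1→2: √(-4.4409² + -4.6786²) = 6.4507 (running 6.4507)
  edge 2→3: √(1.7878² + -0.1546²) = 1.7945 (running 8.2452)
  edge 3→4: √(3.0231² + 1.4993²) = 3.3745 (running 11.6196)
  edge 4→1: √(-0.3700² + 3.3340²) = 3.3544 (running 14.9740)
Perimeter = 14.9740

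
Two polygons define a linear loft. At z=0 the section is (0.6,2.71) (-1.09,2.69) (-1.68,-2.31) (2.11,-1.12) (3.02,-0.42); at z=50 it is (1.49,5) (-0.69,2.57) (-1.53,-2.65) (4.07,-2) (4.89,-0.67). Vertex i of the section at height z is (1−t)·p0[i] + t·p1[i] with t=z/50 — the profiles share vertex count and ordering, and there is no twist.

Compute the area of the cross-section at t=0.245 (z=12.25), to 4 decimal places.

Area at t=0.245: 17.8656

Cross-section at t=0.245: each vertex is (1-t)·p0[i] + t·p1[i].
  v1: (1-0.245)·(0.6,2.71) + 0.245·(1.49,5) = (0.8180,3.2711)
  v2: (1-0.245)·(-1.09,2.69) + 0.245·(-0.69,2.57) = (-0.9920,2.6606)
  v3: (1-0.245)·(-1.68,-2.31) + 0.245·(-1.53,-2.65) = (-1.6433,-2.3933)
  v4: (1-0.245)·(2.11,-1.12) + 0.245·(4.07,-2) = (2.5902,-1.3356)
  v5: (1-0.245)·(3.02,-0.42) + 0.245·(4.89,-0.67) = (3.4781,-0.4813)
Shoelace sum Σ(x_i·y_{i+1} − x_{i+1}·y_i):
  i=1: 0.8180·2.6606 − -0.9920·3.2711 = +5.4214 (running +5.4214)
  i=2: -0.9920·-2.3933 − -1.6433·2.6606 = +6.7462 (running +12.1676)
  i=3: -1.6433·-1.3356 − 2.5902·-2.3933 = +8.3939 (running +20.5614)
  i=4: 2.5902·-0.4813 − 3.4781·-1.3356 = +3.3989 (running +23.9603)
  i=5: 3.4781·3.2711 − 0.8180·-0.4813 = +11.7709 (running +35.7312)
Area = |Σ|/2 = |35.7312|/2 = 17.8656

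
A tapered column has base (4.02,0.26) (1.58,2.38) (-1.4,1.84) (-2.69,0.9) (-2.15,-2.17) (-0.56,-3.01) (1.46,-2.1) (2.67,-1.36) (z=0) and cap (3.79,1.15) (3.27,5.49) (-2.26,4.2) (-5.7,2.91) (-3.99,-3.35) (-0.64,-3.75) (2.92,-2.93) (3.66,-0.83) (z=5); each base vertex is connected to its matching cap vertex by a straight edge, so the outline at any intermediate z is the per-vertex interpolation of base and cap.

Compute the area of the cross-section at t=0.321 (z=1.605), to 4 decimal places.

Area at t=0.321: 34.9841

Cross-section at t=0.321: each vertex is (1-t)·p0[i] + t·p1[i].
  v1: (1-0.321)·(4.02,0.26) + 0.321·(3.79,1.15) = (3.9462,0.5457)
  v2: (1-0.321)·(1.58,2.38) + 0.321·(3.27,5.49) = (2.1225,3.3783)
  v3: (1-0.321)·(-1.4,1.84) + 0.321·(-2.26,4.2) = (-1.6761,2.5976)
  v4: (1-0.321)·(-2.69,0.9) + 0.321·(-5.7,2.91) = (-3.6562,1.5452)
  v5: (1-0.321)·(-2.15,-2.17) + 0.321·(-3.99,-3.35) = (-2.7406,-2.5488)
  v6: (1-0.321)·(-0.56,-3.01) + 0.321·(-0.64,-3.75) = (-0.5857,-3.2475)
  v7: (1-0.321)·(1.46,-2.1) + 0.321·(2.92,-2.93) = (1.9287,-2.3664)
  v8: (1-0.321)·(2.67,-1.36) + 0.321·(3.66,-0.83) = (2.9878,-1.1899)
Shoelace sum Σ(x_i·y_{i+1} − x_{i+1}·y_i):
  i=1: 3.9462·3.3783 − 2.1225·0.5457 = +12.1732 (running +12.1732)
  i=2: 2.1225·2.5976 − -1.6761·3.3783 = +11.1755 (running +23.3487)
  i=3: -1.6761·1.5452 − -3.6562·2.5976 = +6.9074 (running +30.2561)
  i=4: -3.6562·-2.5488 − -2.7406·1.5452 = +13.5537 (running +43.8098)
  i=5: -2.7406·-3.2475 − -0.5857·-2.5488 = +7.4076 (running +51.2174)
  i=6: -0.5857·-2.3664 − 1.9287·-3.2475 = +7.6494 (running +58.8667)
  i=7: 1.9287·-1.1899 − 2.9878·-2.3664 = +4.7755 (running +63.6423)
  i=8: 2.9878·0.5457 − 3.9462·-1.1899 = +6.3258 (running +69.9681)
Area = |Σ|/2 = |69.9681|/2 = 34.9841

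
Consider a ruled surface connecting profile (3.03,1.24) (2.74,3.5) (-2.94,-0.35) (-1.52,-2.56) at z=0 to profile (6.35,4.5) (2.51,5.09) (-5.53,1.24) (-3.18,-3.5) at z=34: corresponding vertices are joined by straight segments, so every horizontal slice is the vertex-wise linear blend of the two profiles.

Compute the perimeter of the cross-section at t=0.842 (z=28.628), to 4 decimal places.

Perimeter at t=0.842: 28.2487

Cross-section at t=0.842: each vertex is (1-t)·p0[i] + t·p1[i].
  v1: (1-0.842)·(3.03,1.24) + 0.842·(6.35,4.5) = (5.8254,3.9849)
  v2: (1-0.842)·(2.74,3.5) + 0.842·(2.51,5.09) = (2.5463,4.8388)
  v3: (1-0.842)·(-2.94,-0.35) + 0.842·(-5.53,1.24) = (-5.1208,0.9888)
  v4: (1-0.842)·(-1.52,-2.56) + 0.842·(-3.18,-3.5) = (-2.9177,-3.3515)
Perimeter = Σ |v_{i+1} − v_i|:
  edge 1→2: √(-3.2791² + 0.8539²) = 3.3884 (running 3.3884)
  edge 2→3: √(-7.6671² + -3.8500²) = 8.5795 (running 11.9679)
  edge 3→4: √(2.2031² + -4.3403²) = 4.8674 (running 16.8353)
  edge 4→1: √(8.7432² + 7.3364²) = 11.4134 (running 28.2487)
Perimeter = 28.2487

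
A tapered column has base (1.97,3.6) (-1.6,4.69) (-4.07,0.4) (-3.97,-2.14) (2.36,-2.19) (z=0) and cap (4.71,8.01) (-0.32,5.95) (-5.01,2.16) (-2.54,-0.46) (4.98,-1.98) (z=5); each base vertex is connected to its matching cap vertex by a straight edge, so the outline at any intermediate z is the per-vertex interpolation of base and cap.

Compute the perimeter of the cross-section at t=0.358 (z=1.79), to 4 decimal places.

Cross-section at t=0.358: each vertex is (1-t)·p0[i] + t·p1[i].
  v1: (1-0.358)·(1.97,3.6) + 0.358·(4.71,8.01) = (2.9509,5.1788)
  v2: (1-0.358)·(-1.6,4.69) + 0.358·(-0.32,5.95) = (-1.1418,5.1411)
  v3: (1-0.358)·(-4.07,0.4) + 0.358·(-5.01,2.16) = (-4.4065,1.0301)
  v4: (1-0.358)·(-3.97,-2.14) + 0.358·(-2.54,-0.46) = (-3.4581,-1.5386)
  v5: (1-0.358)·(2.36,-2.19) + 0.358·(4.98,-1.98) = (3.2980,-2.1148)
Perimeter = Σ |v_{i+1} − v_i|:
  edge 1→2: √(-4.0927² + -0.0377²) = 4.0929 (running 4.0929)
  edge 2→3: √(-3.2648² + -4.1110²) = 5.2497 (running 9.3425)
  edge 3→4: √(0.9485² + -2.5686²) = 2.7382 (running 12.0807)
  edge 4→5: √(6.7560² + -0.5763²) = 6.7806 (running 18.8612)
  edge 5→1: √(-0.3470² + 7.2936²) = 7.3019 (running 26.1631)
Perimeter = 26.1631

Perimeter at t=0.358: 26.1631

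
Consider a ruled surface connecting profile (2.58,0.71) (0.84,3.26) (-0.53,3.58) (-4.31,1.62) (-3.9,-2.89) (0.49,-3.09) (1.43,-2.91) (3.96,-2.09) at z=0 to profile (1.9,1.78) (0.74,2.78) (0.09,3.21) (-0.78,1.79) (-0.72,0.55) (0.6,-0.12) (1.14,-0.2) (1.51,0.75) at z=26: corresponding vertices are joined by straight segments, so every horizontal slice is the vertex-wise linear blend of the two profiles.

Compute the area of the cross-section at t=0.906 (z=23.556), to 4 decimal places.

Cross-section at t=0.906: each vertex is (1-t)·p0[i] + t·p1[i].
  v1: (1-0.906)·(2.58,0.71) + 0.906·(1.9,1.78) = (1.9639,1.6794)
  v2: (1-0.906)·(0.84,3.26) + 0.906·(0.74,2.78) = (0.7494,2.8251)
  v3: (1-0.906)·(-0.53,3.58) + 0.906·(0.09,3.21) = (0.0317,3.2448)
  v4: (1-0.906)·(-4.31,1.62) + 0.906·(-0.78,1.79) = (-1.1118,1.7740)
  v5: (1-0.906)·(-3.9,-2.89) + 0.906·(-0.72,0.55) = (-1.0189,0.2266)
  v6: (1-0.906)·(0.49,-3.09) + 0.906·(0.6,-0.12) = (0.5897,-0.3992)
  v7: (1-0.906)·(1.43,-2.91) + 0.906·(1.14,-0.2) = (1.1673,-0.4547)
  v8: (1-0.906)·(3.96,-2.09) + 0.906·(1.51,0.75) = (1.7403,0.4830)
Shoelace sum Σ(x_i·y_{i+1} − x_{i+1}·y_i):
  i=1: 1.9639·2.8251 − 0.7494·1.6794 = +4.2898 (running +4.2898)
  i=2: 0.7494·3.2448 − 0.0317·2.8251 = +2.3420 (running +6.6318)
  i=3: 0.0317·1.7740 − -1.1118·3.2448 = +3.6639 (running +10.2957)
  i=4: -1.1118·0.2266 − -1.0189·1.7740 = +1.5556 (running +11.8513)
  i=5: -1.0189·-0.3992 − 0.5897·0.2266 = +0.2731 (running +12.1244)
  i=6: 0.5897·-0.4547 − 1.1673·-0.3992 = +0.1978 (running +12.3222)
  i=7: 1.1673·0.4830 − 1.7403·-0.4547 = +1.3552 (running +13.6774)
  i=8: 1.7403·1.6794 − 1.9639·0.4830 = +1.9740 (running +15.6514)
Area = |Σ|/2 = |15.6514|/2 = 7.8257

Area at t=0.906: 7.8257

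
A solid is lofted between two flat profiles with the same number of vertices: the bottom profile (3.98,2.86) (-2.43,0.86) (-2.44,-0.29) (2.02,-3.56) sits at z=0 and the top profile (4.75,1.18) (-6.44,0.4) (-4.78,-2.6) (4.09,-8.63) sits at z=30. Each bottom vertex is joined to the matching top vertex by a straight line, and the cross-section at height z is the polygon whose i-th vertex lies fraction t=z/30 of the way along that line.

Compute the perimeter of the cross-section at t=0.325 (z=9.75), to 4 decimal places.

Cross-section at t=0.325: each vertex is (1-t)·p0[i] + t·p1[i].
  v1: (1-0.325)·(3.98,2.86) + 0.325·(4.75,1.18) = (4.2302,2.3140)
  v2: (1-0.325)·(-2.43,0.86) + 0.325·(-6.44,0.4) = (-3.7333,0.7105)
  v3: (1-0.325)·(-2.44,-0.29) + 0.325·(-4.78,-2.6) = (-3.2005,-1.0408)
  v4: (1-0.325)·(2.02,-3.56) + 0.325·(4.09,-8.63) = (2.6928,-5.2078)
Perimeter = Σ |v_{i+1} − v_i|:
  edge 1→2: √(-7.9635² + -1.6035²) = 8.1233 (running 8.1233)
  edge 2→3: √(0.5328² + -1.7513²) = 1.8305 (running 9.9538)
  edge 3→4: √(5.8933² + -4.1670²) = 7.2176 (running 17.1715)
  edge 4→1: √(1.5375² + 7.5218²) = 7.6773 (running 24.8487)
Perimeter = 24.8487

Perimeter at t=0.325: 24.8487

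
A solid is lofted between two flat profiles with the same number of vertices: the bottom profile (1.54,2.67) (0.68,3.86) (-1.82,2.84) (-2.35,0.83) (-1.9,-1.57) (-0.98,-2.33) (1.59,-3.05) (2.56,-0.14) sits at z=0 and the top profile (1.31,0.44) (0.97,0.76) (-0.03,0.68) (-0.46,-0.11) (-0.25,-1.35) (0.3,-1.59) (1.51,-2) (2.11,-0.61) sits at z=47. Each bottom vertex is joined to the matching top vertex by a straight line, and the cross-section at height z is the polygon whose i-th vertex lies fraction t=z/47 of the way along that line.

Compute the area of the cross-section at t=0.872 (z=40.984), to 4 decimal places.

Cross-section at t=0.872: each vertex is (1-t)·p0[i] + t·p1[i].
  v1: (1-0.872)·(1.54,2.67) + 0.872·(1.31,0.44) = (1.3394,0.7254)
  v2: (1-0.872)·(0.68,3.86) + 0.872·(0.97,0.76) = (0.9329,1.1568)
  v3: (1-0.872)·(-1.82,2.84) + 0.872·(-0.03,0.68) = (-0.2591,0.9565)
  v4: (1-0.872)·(-2.35,0.83) + 0.872·(-0.46,-0.11) = (-0.7019,0.0103)
  v5: (1-0.872)·(-1.9,-1.57) + 0.872·(-0.25,-1.35) = (-0.4612,-1.3782)
  v6: (1-0.872)·(-0.98,-2.33) + 0.872·(0.3,-1.59) = (0.1362,-1.6847)
  v7: (1-0.872)·(1.59,-3.05) + 0.872·(1.51,-2) = (1.5202,-2.1344)
  v8: (1-0.872)·(2.56,-0.14) + 0.872·(2.11,-0.61) = (2.1676,-0.5498)
Shoelace sum Σ(x_i·y_{i+1} − x_{i+1}·y_i):
  i=1: 1.3394·1.1568 − 0.9329·0.7254 = +0.8727 (running +0.8727)
  i=2: 0.9329·0.9565 − -0.2591·1.1568 = +1.1920 (running +2.0647)
  i=3: -0.2591·0.0103 − -0.7019·0.9565 = +0.6687 (running +2.7334)
  i=4: -0.7019·-1.3782 − -0.4612·0.0103 = +0.9721 (running +3.7056)
  i=5: -0.4612·-1.6847 − 0.1362·-1.3782 = +0.9646 (running +4.6702)
  i=6: 0.1362·-2.1344 − 1.5202·-1.6847 = +2.2706 (running +6.9408)
  i=7: 1.5202·-0.5498 − 2.1676·-2.1344 = +3.7906 (running +10.7314)
  i=8: 2.1676·0.7254 − 1.3394·-0.5498 = +2.3089 (running +13.0403)
Area = |Σ|/2 = |13.0403|/2 = 6.5202

Area at t=0.872: 6.5202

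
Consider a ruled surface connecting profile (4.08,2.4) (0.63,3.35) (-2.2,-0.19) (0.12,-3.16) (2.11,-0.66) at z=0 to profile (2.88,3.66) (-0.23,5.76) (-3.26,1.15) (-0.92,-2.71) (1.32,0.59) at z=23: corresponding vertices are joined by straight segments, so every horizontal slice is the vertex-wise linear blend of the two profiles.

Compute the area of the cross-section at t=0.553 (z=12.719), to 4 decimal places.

Area at t=0.553: 23.4724

Cross-section at t=0.553: each vertex is (1-t)·p0[i] + t·p1[i].
  v1: (1-0.553)·(4.08,2.4) + 0.553·(2.88,3.66) = (3.4164,3.0968)
  v2: (1-0.553)·(0.63,3.35) + 0.553·(-0.23,5.76) = (0.1544,4.6827)
  v3: (1-0.553)·(-2.2,-0.19) + 0.553·(-3.26,1.15) = (-2.7862,0.5510)
  v4: (1-0.553)·(0.12,-3.16) + 0.553·(-0.92,-2.71) = (-0.4551,-2.9112)
  v5: (1-0.553)·(2.11,-0.66) + 0.553·(1.32,0.59) = (1.6731,0.0312)
Shoelace sum Σ(x_i·y_{i+1} − x_{i+1}·y_i):
  i=1: 3.4164·4.6827 − 0.1544·3.0968 = +15.5199 (running +15.5199)
  i=2: 0.1544·0.5510 − -2.7862·4.6827 = +13.1320 (running +28.6519)
  i=3: -2.7862·-2.9112 − -0.4551·0.5510 = +8.3618 (running +37.0137)
  i=4: -0.4551·0.0312 − 1.6731·-2.9112 = +4.8565 (running +41.8702)
  i=5: 1.6731·3.0968 − 3.4164·0.0312 = +5.0746 (running +46.9447)
Area = |Σ|/2 = |46.9447|/2 = 23.4724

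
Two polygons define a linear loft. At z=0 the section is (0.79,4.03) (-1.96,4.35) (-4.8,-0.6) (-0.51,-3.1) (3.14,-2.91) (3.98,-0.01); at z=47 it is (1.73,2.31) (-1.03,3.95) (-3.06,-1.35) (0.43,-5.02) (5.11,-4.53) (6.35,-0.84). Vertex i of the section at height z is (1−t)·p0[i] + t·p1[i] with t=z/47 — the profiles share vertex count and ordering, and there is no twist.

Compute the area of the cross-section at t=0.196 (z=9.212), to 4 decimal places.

Cross-section at t=0.196: each vertex is (1-t)·p0[i] + t·p1[i].
  v1: (1-0.196)·(0.79,4.03) + 0.196·(1.73,2.31) = (0.9742,3.6929)
  v2: (1-0.196)·(-1.96,4.35) + 0.196·(-1.03,3.95) = (-1.7777,4.2716)
  v3: (1-0.196)·(-4.8,-0.6) + 0.196·(-3.06,-1.35) = (-4.4590,-0.7470)
  v4: (1-0.196)·(-0.51,-3.1) + 0.196·(0.43,-5.02) = (-0.3258,-3.4763)
  v5: (1-0.196)·(3.14,-2.91) + 0.196·(5.11,-4.53) = (3.5261,-3.2275)
  v6: (1-0.196)·(3.98,-0.01) + 0.196·(6.35,-0.84) = (4.4445,-0.1727)
Shoelace sum Σ(x_i·y_{i+1} − x_{i+1}·y_i):
  i=1: 0.9742·4.2716 − -1.7777·3.6929 = +10.7265 (running +10.7265)
  i=2: -1.7777·-0.7470 − -4.4590·4.2716 = +20.3749 (running +31.1013)
  i=3: -4.4590·-3.4763 − -0.3258·-0.7470 = +15.2574 (running +46.3587)
  i=4: -0.3258·-3.2275 − 3.5261·-3.4763 = +13.3093 (running +59.6681)
  i=5: 3.5261·-0.1727 − 4.4445·-3.2275 = +13.7359 (running +73.4040)
  i=6: 4.4445·3.6929 − 0.9742·-0.1727 = +16.5813 (running +89.9853)
Area = |Σ|/2 = |89.9853|/2 = 44.9926

Area at t=0.196: 44.9926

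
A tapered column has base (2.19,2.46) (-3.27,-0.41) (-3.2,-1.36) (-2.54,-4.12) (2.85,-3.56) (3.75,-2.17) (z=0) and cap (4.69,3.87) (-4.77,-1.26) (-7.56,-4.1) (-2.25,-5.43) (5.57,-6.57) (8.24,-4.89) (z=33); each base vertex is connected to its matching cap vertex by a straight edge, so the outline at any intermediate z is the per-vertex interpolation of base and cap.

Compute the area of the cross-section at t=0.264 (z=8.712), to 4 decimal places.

Area at t=0.264: 43.9045

Cross-section at t=0.264: each vertex is (1-t)·p0[i] + t·p1[i].
  v1: (1-0.264)·(2.19,2.46) + 0.264·(4.69,3.87) = (2.8500,2.8322)
  v2: (1-0.264)·(-3.27,-0.41) + 0.264·(-4.77,-1.26) = (-3.6660,-0.6344)
  v3: (1-0.264)·(-3.2,-1.36) + 0.264·(-7.56,-4.1) = (-4.3510,-2.0834)
  v4: (1-0.264)·(-2.54,-4.12) + 0.264·(-2.25,-5.43) = (-2.4634,-4.4658)
  v5: (1-0.264)·(2.85,-3.56) + 0.264·(5.57,-6.57) = (3.5681,-4.3546)
  v6: (1-0.264)·(3.75,-2.17) + 0.264·(8.24,-4.89) = (4.9354,-2.8881)
Shoelace sum Σ(x_i·y_{i+1} − x_{i+1}·y_i):
  i=1: 2.8500·-0.6344 − -3.6660·2.8322 = +8.5750 (running +8.5750)
  i=2: -3.6660·-2.0834 − -4.3510·-0.6344 = +4.8773 (running +13.4522)
  i=3: -4.3510·-4.4658 − -2.4634·-2.0834 = +14.2988 (running +27.7511)
  i=4: -2.4634·-4.3546 − 3.5681·-4.4658 = +26.6619 (running +54.4129)
  i=5: 3.5681·-2.8881 − 4.9354·-4.3546 = +11.1868 (running +65.5998)
  i=6: 4.9354·2.8322 − 2.8500·-2.8881 = +22.2092 (running +87.8089)
Area = |Σ|/2 = |87.8089|/2 = 43.9045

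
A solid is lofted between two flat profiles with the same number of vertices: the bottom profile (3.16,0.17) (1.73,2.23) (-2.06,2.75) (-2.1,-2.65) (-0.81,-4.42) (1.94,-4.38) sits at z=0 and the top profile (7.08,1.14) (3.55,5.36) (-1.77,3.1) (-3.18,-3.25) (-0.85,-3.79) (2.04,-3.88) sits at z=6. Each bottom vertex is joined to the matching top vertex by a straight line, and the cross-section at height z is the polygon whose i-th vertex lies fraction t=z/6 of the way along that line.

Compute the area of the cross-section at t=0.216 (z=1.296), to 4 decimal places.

Area at t=0.216: 36.1341

Cross-section at t=0.216: each vertex is (1-t)·p0[i] + t·p1[i].
  v1: (1-0.216)·(3.16,0.17) + 0.216·(7.08,1.14) = (4.0067,0.3795)
  v2: (1-0.216)·(1.73,2.23) + 0.216·(3.55,5.36) = (2.1231,2.9061)
  v3: (1-0.216)·(-2.06,2.75) + 0.216·(-1.77,3.1) = (-1.9974,2.8256)
  v4: (1-0.216)·(-2.1,-2.65) + 0.216·(-3.18,-3.25) = (-2.3333,-2.7796)
  v5: (1-0.216)·(-0.81,-4.42) + 0.216·(-0.85,-3.79) = (-0.8186,-4.2839)
  v6: (1-0.216)·(1.94,-4.38) + 0.216·(2.04,-3.88) = (1.9616,-4.2720)
Shoelace sum Σ(x_i·y_{i+1} − x_{i+1}·y_i):
  i=1: 4.0067·2.9061 − 2.1231·0.3795 = +10.8381 (running +10.8381)
  i=2: 2.1231·2.8256 − -1.9974·2.9061 = +11.8036 (running +22.6417)
  i=3: -1.9974·-2.7796 − -2.3333·2.8256 = +12.1448 (running +34.7864)
  i=4: -2.3333·-4.2839 − -0.8186·-2.7796 = +7.7201 (running +42.5065)
  i=5: -0.8186·-4.2720 − 1.9616·-4.2839 = +11.9006 (running +54.4071)
  i=6: 1.9616·0.3795 − 4.0067·-4.2720 = +17.8612 (running +72.2683)
Area = |Σ|/2 = |72.2683|/2 = 36.1341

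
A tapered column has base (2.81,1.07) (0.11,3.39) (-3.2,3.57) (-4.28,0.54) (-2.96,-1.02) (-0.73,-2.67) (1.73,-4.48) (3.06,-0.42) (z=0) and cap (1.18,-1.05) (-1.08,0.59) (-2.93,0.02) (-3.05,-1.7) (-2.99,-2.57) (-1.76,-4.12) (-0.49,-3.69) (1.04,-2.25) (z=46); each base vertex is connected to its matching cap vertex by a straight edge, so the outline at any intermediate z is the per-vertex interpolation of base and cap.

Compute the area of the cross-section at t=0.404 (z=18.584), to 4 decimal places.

Area at t=0.404: 26.0475

Cross-section at t=0.404: each vertex is (1-t)·p0[i] + t·p1[i].
  v1: (1-0.404)·(2.81,1.07) + 0.404·(1.18,-1.05) = (2.1515,0.2135)
  v2: (1-0.404)·(0.11,3.39) + 0.404·(-1.08,0.59) = (-0.3708,2.2588)
  v3: (1-0.404)·(-3.2,3.57) + 0.404·(-2.93,0.02) = (-3.0909,2.1358)
  v4: (1-0.404)·(-4.28,0.54) + 0.404·(-3.05,-1.7) = (-3.7831,-0.3650)
  v5: (1-0.404)·(-2.96,-1.02) + 0.404·(-2.99,-2.57) = (-2.9721,-1.6462)
  v6: (1-0.404)·(-0.73,-2.67) + 0.404·(-1.76,-4.12) = (-1.1461,-3.2558)
  v7: (1-0.404)·(1.73,-4.48) + 0.404·(-0.49,-3.69) = (0.8331,-4.1608)
  v8: (1-0.404)·(3.06,-0.42) + 0.404·(1.04,-2.25) = (2.2439,-1.1593)
Shoelace sum Σ(x_i·y_{i+1} − x_{i+1}·y_i):
  i=1: 2.1515·2.2588 − -0.3708·0.2135 = +4.9389 (running +4.9389)
  i=2: -0.3708·2.1358 − -3.0909·2.2588 = +6.1899 (running +11.1288)
  i=3: -3.0909·-0.3650 − -3.7831·2.1358 = +9.2080 (running +20.3368)
  i=4: -3.7831·-1.6462 − -2.9721·-0.3650 = +5.1430 (running +25.4798)
  i=5: -2.9721·-3.2558 − -1.1461·-1.6462 = +7.7899 (running +33.2697)
  i=6: -1.1461·-4.1608 − 0.8331·-3.2558 = +7.4813 (running +40.7510)
  i=7: 0.8331·-1.1593 − 2.2439·-4.1608 = +8.3707 (running +49.1217)
  i=8: 2.2439·0.2135 − 2.1515·-1.1593 = +2.9734 (running +52.0951)
Area = |Σ|/2 = |52.0951|/2 = 26.0475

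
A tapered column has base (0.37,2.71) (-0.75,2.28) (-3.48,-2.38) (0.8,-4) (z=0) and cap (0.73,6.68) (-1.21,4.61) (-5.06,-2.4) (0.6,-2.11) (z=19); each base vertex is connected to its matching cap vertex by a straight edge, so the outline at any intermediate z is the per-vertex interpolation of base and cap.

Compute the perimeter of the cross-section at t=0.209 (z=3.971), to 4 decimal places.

Perimeter at t=0.209: 19.3283

Cross-section at t=0.209: each vertex is (1-t)·p0[i] + t·p1[i].
  v1: (1-0.209)·(0.37,2.71) + 0.209·(0.73,6.68) = (0.4452,3.5397)
  v2: (1-0.209)·(-0.75,2.28) + 0.209·(-1.21,4.61) = (-0.8461,2.7670)
  v3: (1-0.209)·(-3.48,-2.38) + 0.209·(-5.06,-2.4) = (-3.8102,-2.3842)
  v4: (1-0.209)·(0.8,-4) + 0.209·(0.6,-2.11) = (0.7582,-3.6050)
Perimeter = Σ |v_{i+1} − v_i|:
  edge 1→2: √(-1.2914² + -0.7728²) = 1.5049 (running 1.5049)
  edge 2→3: √(-2.9641² + -5.1511²) = 5.9431 (running 7.4480)
  edge 3→4: √(4.5684² + -1.2208²) = 4.7287 (running 12.1767)
  edge 4→1: √(-0.3130² + 7.1447²) = 7.1516 (running 19.3283)
Perimeter = 19.3283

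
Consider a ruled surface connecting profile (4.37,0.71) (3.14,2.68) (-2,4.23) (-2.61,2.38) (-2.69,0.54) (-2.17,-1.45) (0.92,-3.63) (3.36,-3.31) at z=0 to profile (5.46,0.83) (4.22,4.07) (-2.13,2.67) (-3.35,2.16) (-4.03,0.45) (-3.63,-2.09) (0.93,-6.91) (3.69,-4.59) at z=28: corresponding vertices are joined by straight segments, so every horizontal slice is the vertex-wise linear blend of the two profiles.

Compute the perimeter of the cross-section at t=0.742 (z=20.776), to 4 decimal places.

Cross-section at t=0.742: each vertex is (1-t)·p0[i] + t·p1[i].
  v1: (1-0.742)·(4.37,0.71) + 0.742·(5.46,0.83) = (5.1788,0.7990)
  v2: (1-0.742)·(3.14,2.68) + 0.742·(4.22,4.07) = (3.9414,3.7114)
  v3: (1-0.742)·(-2,4.23) + 0.742·(-2.13,2.67) = (-2.0965,3.0725)
  v4: (1-0.742)·(-2.61,2.38) + 0.742·(-3.35,2.16) = (-3.1591,2.2168)
  v5: (1-0.742)·(-2.69,0.54) + 0.742·(-4.03,0.45) = (-3.6843,0.4732)
  v6: (1-0.742)·(-2.17,-1.45) + 0.742·(-3.63,-2.09) = (-3.2533,-1.9249)
  v7: (1-0.742)·(0.92,-3.63) + 0.742·(0.93,-6.91) = (0.9274,-6.0638)
  v8: (1-0.742)·(3.36,-3.31) + 0.742·(3.69,-4.59) = (3.6049,-4.2598)
Perimeter = Σ |v_{i+1} − v_i|:
  edge 1→2: √(-1.2374² + 2.9123²) = 3.1643 (running 3.1643)
  edge 2→3: √(-6.0378² + -0.6389²) = 6.0715 (running 9.2359)
  edge 3→4: √(-1.0626² + -0.8557²) = 1.3643 (running 10.6002)
  edge 4→5: √(-0.5252² + -1.7435²) = 1.8209 (running 12.4211)
  edge 5→6: √(0.4310² + -2.3981²) = 2.4365 (running 14.8576)
  edge 6→7: √(4.1807² + -4.1389²) = 5.8829 (running 20.7406)
  edge 7→8: √(2.6774² + 1.8040²) = 3.2285 (running 23.9690)
  edge 8→1: √(1.5739² + 5.0588²) = 5.2980 (running 29.2670)
Perimeter = 29.2670

Perimeter at t=0.742: 29.2670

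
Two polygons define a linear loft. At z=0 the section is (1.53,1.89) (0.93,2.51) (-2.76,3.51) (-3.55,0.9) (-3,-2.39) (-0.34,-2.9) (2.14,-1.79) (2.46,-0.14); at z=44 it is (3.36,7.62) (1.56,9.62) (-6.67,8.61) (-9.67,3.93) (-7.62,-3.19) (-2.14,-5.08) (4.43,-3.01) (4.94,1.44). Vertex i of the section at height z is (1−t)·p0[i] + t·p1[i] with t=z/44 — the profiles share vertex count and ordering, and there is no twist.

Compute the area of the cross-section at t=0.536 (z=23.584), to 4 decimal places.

Cross-section at t=0.536: each vertex is (1-t)·p0[i] + t·p1[i].
  v1: (1-0.536)·(1.53,1.89) + 0.536·(3.36,7.62) = (2.5109,4.9613)
  v2: (1-0.536)·(0.93,2.51) + 0.536·(1.56,9.62) = (1.2677,6.3210)
  v3: (1-0.536)·(-2.76,3.51) + 0.536·(-6.67,8.61) = (-4.8558,6.2436)
  v4: (1-0.536)·(-3.55,0.9) + 0.536·(-9.67,3.93) = (-6.8303,2.5241)
  v5: (1-0.536)·(-3,-2.39) + 0.536·(-7.62,-3.19) = (-5.4763,-2.8188)
  v6: (1-0.536)·(-0.34,-2.9) + 0.536·(-2.14,-5.08) = (-1.3048,-4.0685)
  v7: (1-0.536)·(2.14,-1.79) + 0.536·(4.43,-3.01) = (3.3674,-2.4439)
  v8: (1-0.536)·(2.46,-0.14) + 0.536·(4.94,1.44) = (3.7893,0.7069)
Shoelace sum Σ(x_i·y_{i+1} − x_{i+1}·y_i):
  i=1: 2.5109·6.3210 − 1.2677·4.9613 = +9.5819 (running +9.5819)
  i=2: 1.2677·6.2436 − -4.8558·6.3210 = +38.6080 (running +48.1898)
  i=3: -4.8558·2.5241 − -6.8303·6.2436 = +30.3895 (running +78.5793)
  i=4: -6.8303·-2.8188 − -5.4763·2.5241 = +33.0760 (running +111.6552)
  i=5: -5.4763·-4.0685 − -1.3048·-2.8188 = +18.6023 (running +130.2576)
  i=6: -1.3048·-2.4439 − 3.3674·-4.0685 = +16.8892 (running +147.1468)
  i=7: 3.3674·0.7069 − 3.7893·-2.4439 = +11.6411 (running +158.7878)
  i=8: 3.7893·4.9613 − 2.5109·0.7069 = +17.0248 (running +175.8126)
Area = |Σ|/2 = |175.8126|/2 = 87.9063

Area at t=0.536: 87.9063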